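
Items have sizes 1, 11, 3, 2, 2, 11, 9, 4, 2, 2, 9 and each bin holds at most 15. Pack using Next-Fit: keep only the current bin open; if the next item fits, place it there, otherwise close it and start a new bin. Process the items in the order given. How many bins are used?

4 bins

Put 1 in bin 1; 14 remain.
Put 11 in bin 1; 3 remain.
Put 3 in bin 1; 0 remain.
Put 2 in bin 2; 13 remain.
Put 2 in bin 2; 11 remain.
Put 11 in bin 2; 0 remain.
Put 9 in bin 3; 6 remain.
Put 4 in bin 3; 2 remain.
Put 2 in bin 3; 0 remain.
Put 2 in bin 4; 13 remain.
Put 9 in bin 4; 4 remain.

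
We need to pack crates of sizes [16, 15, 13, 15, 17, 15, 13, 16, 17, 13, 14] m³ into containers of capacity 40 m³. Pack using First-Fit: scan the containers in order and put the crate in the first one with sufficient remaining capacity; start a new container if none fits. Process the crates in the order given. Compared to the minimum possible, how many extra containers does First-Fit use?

First-Fit: [16,15] [13,15] [17,15] [13,16] [17,13] [14] → 6 containers.
Total size 164 m³; any packing needs at least ⌈164/40⌉ = 5 containers.
An optimal packing achieves that bound: [17,17] [16,16] [15,15] [15,14] [13,13,13] → 5 containers.
Excess: 6 − 5 = 1.

1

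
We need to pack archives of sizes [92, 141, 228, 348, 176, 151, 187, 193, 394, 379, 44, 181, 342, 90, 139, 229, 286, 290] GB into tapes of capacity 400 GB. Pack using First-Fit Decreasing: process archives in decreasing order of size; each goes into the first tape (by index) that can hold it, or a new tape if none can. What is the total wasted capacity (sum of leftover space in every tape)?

Sorted descending: 394, 379, 348, 342, 290, 286, 229, 228, 193, 187, 181, 176, 151, 141, 139, 92, 90, 44.
Put 394 GB in tape 1; 6 GB remain.
Put 379 GB in tape 2; 21 GB remain.
Put 348 GB in tape 3; 52 GB remain.
Put 342 GB in tape 4; 58 GB remain.
Put 290 GB in tape 5; 110 GB remain.
Put 286 GB in tape 6; 114 GB remain.
Put 229 GB in tape 7; 171 GB remain.
Put 228 GB in tape 8; 172 GB remain.
Put 193 GB in tape 9; 207 GB remain.
Put 187 GB in tape 9; 20 GB remain.
Put 181 GB in tape 10; 219 GB remain.
Put 176 GB in tape 10; 43 GB remain.
Put 151 GB in tape 7; 20 GB remain.
Put 141 GB in tape 8; 31 GB remain.
Put 139 GB in tape 11; 261 GB remain.
Put 92 GB in tape 5; 18 GB remain.
Put 90 GB in tape 6; 24 GB remain.
Put 44 GB in tape 3; 8 GB remain.
11 tapes × 400 GB = 4400 GB; used 3890 GB; unused 510 GB.

510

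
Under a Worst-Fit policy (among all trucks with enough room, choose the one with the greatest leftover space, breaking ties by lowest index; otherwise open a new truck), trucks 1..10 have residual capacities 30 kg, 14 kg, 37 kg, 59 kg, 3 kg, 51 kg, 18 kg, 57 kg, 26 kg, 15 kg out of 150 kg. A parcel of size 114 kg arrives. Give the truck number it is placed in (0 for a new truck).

No truck has ≥ 114 kg free, so a new truck is opened.

0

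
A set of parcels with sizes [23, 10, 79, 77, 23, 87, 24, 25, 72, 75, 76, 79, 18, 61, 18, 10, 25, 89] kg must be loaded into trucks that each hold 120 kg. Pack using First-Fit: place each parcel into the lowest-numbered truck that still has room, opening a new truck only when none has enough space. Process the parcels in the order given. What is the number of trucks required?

Put 23 kg in truck 1; 97 kg remain.
Put 10 kg in truck 1; 87 kg remain.
Put 79 kg in truck 1; 8 kg remain.
Put 77 kg in truck 2; 43 kg remain.
Put 23 kg in truck 2; 20 kg remain.
Put 87 kg in truck 3; 33 kg remain.
Put 24 kg in truck 3; 9 kg remain.
Put 25 kg in truck 4; 95 kg remain.
Put 72 kg in truck 4; 23 kg remain.
Put 75 kg in truck 5; 45 kg remain.
Put 76 kg in truck 6; 44 kg remain.
Put 79 kg in truck 7; 41 kg remain.
Put 18 kg in truck 2; 2 kg remain.
Put 61 kg in truck 8; 59 kg remain.
Put 18 kg in truck 4; 5 kg remain.
Put 10 kg in truck 5; 35 kg remain.
Put 25 kg in truck 5; 10 kg remain.
Put 89 kg in truck 9; 31 kg remain.
Final trucks: [23,10,79] [77,23,18] [87,24] [25,72,18] [75,10,25] [76] [79] [61] [89].

9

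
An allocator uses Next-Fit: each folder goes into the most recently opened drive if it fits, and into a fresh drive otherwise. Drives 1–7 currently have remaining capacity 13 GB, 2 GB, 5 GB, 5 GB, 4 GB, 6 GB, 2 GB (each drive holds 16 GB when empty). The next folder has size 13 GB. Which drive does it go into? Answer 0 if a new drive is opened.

Next-Fit only looks at drive 7, which has 2 GB free.
13 GB does not fit, so a new drive is opened.

0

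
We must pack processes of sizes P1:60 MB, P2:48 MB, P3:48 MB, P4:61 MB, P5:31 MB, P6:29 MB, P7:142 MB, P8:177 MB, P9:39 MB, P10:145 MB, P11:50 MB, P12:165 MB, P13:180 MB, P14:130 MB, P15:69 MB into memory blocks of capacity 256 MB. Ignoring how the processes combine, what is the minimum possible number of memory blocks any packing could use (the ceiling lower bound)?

6

Total size = 60 + 48 + 48 + 61 + 31 + 29 + 142 + 177 + 39 + 145 + 50 + 165 + 180 + 130 + 69 = 1374 MB.
⌈1374 / 256⌉ = 6.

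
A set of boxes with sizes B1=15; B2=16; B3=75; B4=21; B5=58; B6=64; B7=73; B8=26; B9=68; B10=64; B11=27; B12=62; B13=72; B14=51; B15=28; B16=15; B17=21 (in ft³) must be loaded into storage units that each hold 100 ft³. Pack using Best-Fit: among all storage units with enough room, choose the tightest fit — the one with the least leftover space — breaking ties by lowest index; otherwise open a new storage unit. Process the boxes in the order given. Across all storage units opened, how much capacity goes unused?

Put B1 (15 ft³) in storage unit 1; 85 ft³ remain.
Put B2 (16 ft³) in storage unit 1; 69 ft³ remain.
Put B3 (75 ft³) in storage unit 2; 25 ft³ remain.
Put B4 (21 ft³) in storage unit 2; 4 ft³ remain.
Put B5 (58 ft³) in storage unit 1; 11 ft³ remain.
Put B6 (64 ft³) in storage unit 3; 36 ft³ remain.
Put B7 (73 ft³) in storage unit 4; 27 ft³ remain.
Put B8 (26 ft³) in storage unit 4; 1 ft³ remain.
Put B9 (68 ft³) in storage unit 5; 32 ft³ remain.
Put B10 (64 ft³) in storage unit 6; 36 ft³ remain.
Put B11 (27 ft³) in storage unit 5; 5 ft³ remain.
Put B12 (62 ft³) in storage unit 7; 38 ft³ remain.
Put B13 (72 ft³) in storage unit 8; 28 ft³ remain.
Put B14 (51 ft³) in storage unit 9; 49 ft³ remain.
Put B15 (28 ft³) in storage unit 8; 0 ft³ remain.
Put B16 (15 ft³) in storage unit 3; 21 ft³ remain.
Put B17 (21 ft³) in storage unit 3; 0 ft³ remain.
9 storage units × 100 ft³ = 900 ft³; used 756 ft³; unused 144 ft³.

144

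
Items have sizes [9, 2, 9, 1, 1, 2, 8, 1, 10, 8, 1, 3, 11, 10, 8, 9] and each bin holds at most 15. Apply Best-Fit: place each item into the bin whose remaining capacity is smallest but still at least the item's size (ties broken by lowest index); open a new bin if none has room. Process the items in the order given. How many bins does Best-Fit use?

9 → bin 1 (remaining 6)
2 → bin 1 (remaining 4)
9 → bin 2 (remaining 6)
1 → bin 1 (remaining 3)
1 → bin 1 (remaining 2)
2 → bin 1 (remaining 0)
8 → bin 3 (remaining 7)
1 → bin 2 (remaining 5)
10 → bin 4 (remaining 5)
8 → bin 5 (remaining 7)
1 → bin 2 (remaining 4)
3 → bin 2 (remaining 1)
11 → bin 6 (remaining 4)
10 → bin 7 (remaining 5)
8 → bin 8 (remaining 7)
9 → bin 9 (remaining 6)
Final bins: [9,2,1,1,2] [9,1,1,3] [8] [10] [8] [11] [10] [8] [9].

9 bins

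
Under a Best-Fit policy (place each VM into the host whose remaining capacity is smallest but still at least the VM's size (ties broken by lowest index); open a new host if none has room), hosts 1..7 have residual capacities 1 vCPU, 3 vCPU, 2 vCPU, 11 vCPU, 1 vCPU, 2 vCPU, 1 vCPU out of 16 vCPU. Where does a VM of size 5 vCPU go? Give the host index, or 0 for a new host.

4

Hosts with room: host 4 (11 vCPU).
Tightest fit is host 4 with 11 vCPU free.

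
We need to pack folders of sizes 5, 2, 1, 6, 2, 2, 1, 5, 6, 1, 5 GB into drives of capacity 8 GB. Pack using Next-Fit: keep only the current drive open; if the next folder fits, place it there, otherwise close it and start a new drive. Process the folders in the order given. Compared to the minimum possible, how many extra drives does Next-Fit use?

0

Next-Fit: [5,2,1] [6,2] [2,1,5] [6,1] [5] → 5 drives.
Total size 36 GB; any packing needs at least ⌈36/8⌉ = 5 drives.
So 5 is already optimal.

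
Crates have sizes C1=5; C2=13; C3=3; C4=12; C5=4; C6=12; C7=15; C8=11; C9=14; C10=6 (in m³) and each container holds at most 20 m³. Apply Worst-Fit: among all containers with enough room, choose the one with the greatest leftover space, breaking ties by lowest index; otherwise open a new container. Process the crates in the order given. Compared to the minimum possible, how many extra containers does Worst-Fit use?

0

Worst-Fit: [5,13] [3,12,4] [12] [15] [11,6] [14] → 6 containers.
6 crates exceed 10 m³ (half the capacity), and no two of those can share a container, so at least 6 containers are needed.
So 6 is already optimal.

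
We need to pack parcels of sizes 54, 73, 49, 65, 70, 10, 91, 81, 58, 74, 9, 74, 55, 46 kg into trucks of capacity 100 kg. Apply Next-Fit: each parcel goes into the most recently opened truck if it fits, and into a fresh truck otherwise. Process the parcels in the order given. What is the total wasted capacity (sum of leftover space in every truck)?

truck 1: place 54 kg, 46 kg left
truck 2: place 73 kg, 27 kg left
truck 3: place 49 kg, 51 kg left
truck 4: place 65 kg, 35 kg left
truck 5: place 70 kg, 30 kg left
truck 5: place 10 kg, 20 kg left
truck 6: place 91 kg, 9 kg left
truck 7: place 81 kg, 19 kg left
truck 8: place 58 kg, 42 kg left
truck 9: place 74 kg, 26 kg left
truck 9: place 9 kg, 17 kg left
truck 10: place 74 kg, 26 kg left
truck 11: place 55 kg, 45 kg left
truck 12: place 46 kg, 54 kg left
12 trucks × 100 kg = 1200 kg; used 809 kg; unused 391 kg.

391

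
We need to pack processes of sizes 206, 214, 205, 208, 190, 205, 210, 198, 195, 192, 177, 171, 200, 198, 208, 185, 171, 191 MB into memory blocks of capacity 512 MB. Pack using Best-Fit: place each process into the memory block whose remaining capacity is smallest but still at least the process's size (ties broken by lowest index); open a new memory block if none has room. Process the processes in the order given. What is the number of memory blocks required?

9 memory blocks

memory block 1: place 206 MB, 306 MB left
memory block 1: place 214 MB, 92 MB left
memory block 2: place 205 MB, 307 MB left
memory block 2: place 208 MB, 99 MB left
memory block 3: place 190 MB, 322 MB left
memory block 3: place 205 MB, 117 MB left
memory block 4: place 210 MB, 302 MB left
memory block 4: place 198 MB, 104 MB left
memory block 5: place 195 MB, 317 MB left
memory block 5: place 192 MB, 125 MB left
memory block 6: place 177 MB, 335 MB left
memory block 6: place 171 MB, 164 MB left
memory block 7: place 200 MB, 312 MB left
memory block 7: place 198 MB, 114 MB left
memory block 8: place 208 MB, 304 MB left
memory block 8: place 185 MB, 119 MB left
memory block 9: place 171 MB, 341 MB left
memory block 9: place 191 MB, 150 MB left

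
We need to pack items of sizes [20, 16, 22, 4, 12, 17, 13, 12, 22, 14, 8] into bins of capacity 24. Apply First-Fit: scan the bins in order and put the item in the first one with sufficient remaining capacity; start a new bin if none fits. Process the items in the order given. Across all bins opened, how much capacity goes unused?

Put 20 in bin 1; 4 remain.
Put 16 in bin 2; 8 remain.
Put 22 in bin 3; 2 remain.
Put 4 in bin 1; 0 remain.
Put 12 in bin 4; 12 remain.
Put 17 in bin 5; 7 remain.
Put 13 in bin 6; 11 remain.
Put 12 in bin 4; 0 remain.
Put 22 in bin 7; 2 remain.
Put 14 in bin 8; 10 remain.
Put 8 in bin 2; 0 remain.
8 bins × 24 = 192; used 160; unused 32.

32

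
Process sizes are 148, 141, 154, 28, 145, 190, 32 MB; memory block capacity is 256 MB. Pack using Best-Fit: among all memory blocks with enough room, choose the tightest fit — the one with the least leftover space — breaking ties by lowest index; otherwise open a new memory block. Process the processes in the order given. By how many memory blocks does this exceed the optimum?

Best-Fit: [148] [141] [154,28] [145] [190,32] → 5 memory blocks.
5 processes exceed 128 MB (half the capacity), and no two of those can share a memory block, so at least 5 memory blocks are needed.
So 5 is already optimal.

0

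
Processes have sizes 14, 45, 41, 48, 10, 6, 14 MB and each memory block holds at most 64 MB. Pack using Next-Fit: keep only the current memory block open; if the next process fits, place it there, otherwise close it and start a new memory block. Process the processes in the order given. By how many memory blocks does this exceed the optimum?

Next-Fit: [14,45] [41] [48,10,6] [14] → 4 memory blocks.
Total size 178 MB; any packing needs at least ⌈178/64⌉ = 3 memory blocks.
An optimal packing achieves that bound: [48,14] [45,14] [41,10,6] → 3 memory blocks.
Excess: 4 − 3 = 1.

1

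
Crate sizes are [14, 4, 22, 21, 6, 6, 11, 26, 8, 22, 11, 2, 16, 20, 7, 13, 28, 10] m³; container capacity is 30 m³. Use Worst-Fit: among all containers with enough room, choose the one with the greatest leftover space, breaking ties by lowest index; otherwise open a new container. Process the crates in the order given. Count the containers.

Put 14 m³ in container 1; 16 m³ remain.
Put 4 m³ in container 1; 12 m³ remain.
Put 22 m³ in container 2; 8 m³ remain.
Put 21 m³ in container 3; 9 m³ remain.
Put 6 m³ in container 1; 6 m³ remain.
Put 6 m³ in container 3; 3 m³ remain.
Put 11 m³ in container 4; 19 m³ remain.
Put 26 m³ in container 5; 4 m³ remain.
Put 8 m³ in container 4; 11 m³ remain.
Put 22 m³ in container 6; 8 m³ remain.
Put 11 m³ in container 4; 0 m³ remain.
Put 2 m³ in container 2; 6 m³ remain.
Put 16 m³ in container 7; 14 m³ remain.
Put 20 m³ in container 8; 10 m³ remain.
Put 7 m³ in container 7; 7 m³ remain.
Put 13 m³ in container 9; 17 m³ remain.
Put 28 m³ in container 10; 2 m³ remain.
Put 10 m³ in container 9; 7 m³ remain.

10 containers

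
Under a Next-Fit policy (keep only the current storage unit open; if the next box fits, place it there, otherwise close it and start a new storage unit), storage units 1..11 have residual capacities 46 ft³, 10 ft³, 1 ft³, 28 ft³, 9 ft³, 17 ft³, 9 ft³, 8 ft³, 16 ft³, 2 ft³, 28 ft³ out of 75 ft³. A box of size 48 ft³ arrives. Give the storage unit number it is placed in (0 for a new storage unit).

0

Next-Fit only looks at storage unit 11, which has 28 ft³ free.
48 ft³ does not fit, so a new storage unit is opened.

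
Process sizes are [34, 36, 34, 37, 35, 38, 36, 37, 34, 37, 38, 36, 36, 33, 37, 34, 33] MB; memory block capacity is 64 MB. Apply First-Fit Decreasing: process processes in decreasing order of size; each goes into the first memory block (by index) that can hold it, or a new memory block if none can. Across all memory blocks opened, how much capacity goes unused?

Sorted descending: 38, 38, 37, 37, 37, 37, 36, 36, 36, 36, 35, 34, 34, 34, 34, 33, 33.
Put 38 MB in memory block 1; 26 MB remain.
Put 38 MB in memory block 2; 26 MB remain.
Put 37 MB in memory block 3; 27 MB remain.
Put 37 MB in memory block 4; 27 MB remain.
Put 37 MB in memory block 5; 27 MB remain.
Put 37 MB in memory block 6; 27 MB remain.
Put 36 MB in memory block 7; 28 MB remain.
Put 36 MB in memory block 8; 28 MB remain.
Put 36 MB in memory block 9; 28 MB remain.
Put 36 MB in memory block 10; 28 MB remain.
Put 35 MB in memory block 11; 29 MB remain.
Put 34 MB in memory block 12; 30 MB remain.
Put 34 MB in memory block 13; 30 MB remain.
Put 34 MB in memory block 14; 30 MB remain.
Put 34 MB in memory block 15; 30 MB remain.
Put 33 MB in memory block 16; 31 MB remain.
Put 33 MB in memory block 17; 31 MB remain.
17 memory blocks × 64 MB = 1088 MB; used 605 MB; unused 483 MB.

483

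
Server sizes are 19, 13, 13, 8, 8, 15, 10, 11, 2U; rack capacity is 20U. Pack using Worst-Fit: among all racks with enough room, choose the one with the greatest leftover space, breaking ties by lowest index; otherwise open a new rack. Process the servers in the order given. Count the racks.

7 racks

19U → rack 1 (remaining 1U)
13U → rack 2 (remaining 7U)
13U → rack 3 (remaining 7U)
8U → rack 4 (remaining 12U)
8U → rack 4 (remaining 4U)
15U → rack 5 (remaining 5U)
10U → rack 6 (remaining 10U)
11U → rack 7 (remaining 9U)
2U → rack 6 (remaining 8U)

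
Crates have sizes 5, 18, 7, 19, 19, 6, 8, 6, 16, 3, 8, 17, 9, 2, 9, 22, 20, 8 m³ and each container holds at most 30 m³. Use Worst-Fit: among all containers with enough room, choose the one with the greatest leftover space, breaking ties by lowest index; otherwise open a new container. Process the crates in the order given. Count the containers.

Put 5 m³ in container 1; 25 m³ remain.
Put 18 m³ in container 1; 7 m³ remain.
Put 7 m³ in container 1; 0 m³ remain.
Put 19 m³ in container 2; 11 m³ remain.
Put 19 m³ in container 3; 11 m³ remain.
Put 6 m³ in container 2; 5 m³ remain.
Put 8 m³ in container 3; 3 m³ remain.
Put 6 m³ in container 4; 24 m³ remain.
Put 16 m³ in container 4; 8 m³ remain.
Put 3 m³ in container 4; 5 m³ remain.
Put 8 m³ in container 5; 22 m³ remain.
Put 17 m³ in container 5; 5 m³ remain.
Put 9 m³ in container 6; 21 m³ remain.
Put 2 m³ in container 6; 19 m³ remain.
Put 9 m³ in container 6; 10 m³ remain.
Put 22 m³ in container 7; 8 m³ remain.
Put 20 m³ in container 8; 10 m³ remain.
Put 8 m³ in container 6; 2 m³ remain.

8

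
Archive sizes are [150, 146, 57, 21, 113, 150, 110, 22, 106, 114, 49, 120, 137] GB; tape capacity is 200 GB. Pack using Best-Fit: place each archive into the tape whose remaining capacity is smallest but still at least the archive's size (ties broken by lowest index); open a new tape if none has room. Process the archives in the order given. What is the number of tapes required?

tape 1: place 150 GB, 50 GB left
tape 2: place 146 GB, 54 GB left
tape 3: place 57 GB, 143 GB left
tape 1: place 21 GB, 29 GB left
tape 3: place 113 GB, 30 GB left
tape 4: place 150 GB, 50 GB left
tape 5: place 110 GB, 90 GB left
tape 1: place 22 GB, 7 GB left
tape 6: place 106 GB, 94 GB left
tape 7: place 114 GB, 86 GB left
tape 4: place 49 GB, 1 GB left
tape 8: place 120 GB, 80 GB left
tape 9: place 137 GB, 63 GB left
Final tapes: [150,21,22] [146] [57,113] [150,49] [110] [106] [114] [120] [137].

9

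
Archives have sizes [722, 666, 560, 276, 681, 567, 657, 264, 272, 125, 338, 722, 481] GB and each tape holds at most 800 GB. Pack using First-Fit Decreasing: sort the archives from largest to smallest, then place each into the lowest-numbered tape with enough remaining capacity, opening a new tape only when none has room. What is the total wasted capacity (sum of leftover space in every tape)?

Sorted descending: 722, 722, 681, 666, 657, 567, 560, 481, 338, 276, 272, 264, 125.
Put 722 GB in tape 1; 78 GB remain.
Put 722 GB in tape 2; 78 GB remain.
Put 681 GB in tape 3; 119 GB remain.
Put 666 GB in tape 4; 134 GB remain.
Put 657 GB in tape 5; 143 GB remain.
Put 567 GB in tape 6; 233 GB remain.
Put 560 GB in tape 7; 240 GB remain.
Put 481 GB in tape 8; 319 GB remain.
Put 338 GB in tape 9; 462 GB remain.
Put 276 GB in tape 8; 43 GB remain.
Put 272 GB in tape 9; 190 GB remain.
Put 264 GB in tape 10; 536 GB remain.
Put 125 GB in tape 4; 9 GB remain.
10 tapes × 800 GB = 8000 GB; used 6331 GB; unused 1669 GB.

1669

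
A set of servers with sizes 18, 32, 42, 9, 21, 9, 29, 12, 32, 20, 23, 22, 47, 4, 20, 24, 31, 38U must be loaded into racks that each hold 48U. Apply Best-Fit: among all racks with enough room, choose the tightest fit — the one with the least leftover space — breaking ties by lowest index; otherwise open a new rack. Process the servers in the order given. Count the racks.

18U → rack 1 (remaining 30U)
32U → rack 2 (remaining 16U)
42U → rack 3 (remaining 6U)
9U → rack 2 (remaining 7U)
21U → rack 1 (remaining 9U)
9U → rack 1 (remaining 0U)
29U → rack 4 (remaining 19U)
12U → rack 4 (remaining 7U)
32U → rack 5 (remaining 16U)
20U → rack 6 (remaining 28U)
23U → rack 6 (remaining 5U)
22U → rack 7 (remaining 26U)
47U → rack 8 (remaining 1U)
4U → rack 6 (remaining 1U)
20U → rack 7 (remaining 6U)
24U → rack 9 (remaining 24U)
31U → rack 10 (remaining 17U)
38U → rack 11 (remaining 10U)
Final racks: [18,21,9] [32,9] [42] [29,12] [32] [20,23,4] [22,20] [47] [24] [31] [38].

11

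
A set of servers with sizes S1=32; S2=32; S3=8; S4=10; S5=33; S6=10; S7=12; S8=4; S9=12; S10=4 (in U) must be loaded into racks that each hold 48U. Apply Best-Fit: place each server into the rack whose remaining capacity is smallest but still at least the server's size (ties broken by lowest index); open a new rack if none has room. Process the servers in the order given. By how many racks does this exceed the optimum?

Best-Fit: [32,8] [32,10,4] [33,10,4] [12,12] → 4 racks.
Total size 157U; any packing needs at least ⌈157/48⌉ = 4 racks.
So 4 is already optimal.

0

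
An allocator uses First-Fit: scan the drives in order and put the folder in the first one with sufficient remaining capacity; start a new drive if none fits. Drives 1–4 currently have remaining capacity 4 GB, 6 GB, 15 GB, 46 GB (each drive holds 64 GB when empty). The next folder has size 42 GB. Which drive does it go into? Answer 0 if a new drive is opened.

Drives with room: drive 4 (46 GB).
The first with room is drive 4.

4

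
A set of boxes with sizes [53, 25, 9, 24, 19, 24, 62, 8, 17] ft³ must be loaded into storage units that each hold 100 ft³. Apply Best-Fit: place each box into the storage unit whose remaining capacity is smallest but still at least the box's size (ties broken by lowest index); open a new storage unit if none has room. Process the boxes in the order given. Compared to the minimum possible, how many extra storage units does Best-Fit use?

Best-Fit: [53,25,9,8] [24,19,24,17] [62] → 3 storage units.
Total size 241 ft³; any packing needs at least ⌈241/100⌉ = 3 storage units.
So 3 is already optimal.

0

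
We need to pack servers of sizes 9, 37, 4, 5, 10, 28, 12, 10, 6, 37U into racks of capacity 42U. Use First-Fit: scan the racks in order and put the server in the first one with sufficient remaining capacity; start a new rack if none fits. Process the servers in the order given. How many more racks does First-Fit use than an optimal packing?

1

First-Fit: [9,4,5,10,12] [37] [28,10] [6] [37] → 5 racks.
Total size 158U; any packing needs at least ⌈158/42⌉ = 4 racks.
An optimal packing achieves that bound: [37,5] [37,4] [28,12] [10,10,9,6] → 4 racks.
Excess: 5 − 4 = 1.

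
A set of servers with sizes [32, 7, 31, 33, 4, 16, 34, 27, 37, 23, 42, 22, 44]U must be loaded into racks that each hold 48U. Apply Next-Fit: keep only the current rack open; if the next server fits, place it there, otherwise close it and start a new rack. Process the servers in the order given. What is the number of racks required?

11 racks

rack 1: place 32U, 16U left
rack 1: place 7U, 9U left
rack 2: place 31U, 17U left
rack 3: place 33U, 15U left
rack 3: place 4U, 11U left
rack 4: place 16U, 32U left
rack 5: place 34U, 14U left
rack 6: place 27U, 21U left
rack 7: place 37U, 11U left
rack 8: place 23U, 25U left
rack 9: place 42U, 6U left
rack 10: place 22U, 26U left
rack 11: place 44U, 4U left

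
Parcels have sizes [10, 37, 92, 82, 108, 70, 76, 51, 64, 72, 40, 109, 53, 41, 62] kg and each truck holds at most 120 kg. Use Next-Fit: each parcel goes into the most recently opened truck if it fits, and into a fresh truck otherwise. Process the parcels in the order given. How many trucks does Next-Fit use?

10 kg → truck 1 (remaining 110 kg)
37 kg → truck 1 (remaining 73 kg)
92 kg → truck 2 (remaining 28 kg)
82 kg → truck 3 (remaining 38 kg)
108 kg → truck 4 (remaining 12 kg)
70 kg → truck 5 (remaining 50 kg)
76 kg → truck 6 (remaining 44 kg)
51 kg → truck 7 (remaining 69 kg)
64 kg → truck 7 (remaining 5 kg)
72 kg → truck 8 (remaining 48 kg)
40 kg → truck 8 (remaining 8 kg)
109 kg → truck 9 (remaining 11 kg)
53 kg → truck 10 (remaining 67 kg)
41 kg → truck 10 (remaining 26 kg)
62 kg → truck 11 (remaining 58 kg)

11 trucks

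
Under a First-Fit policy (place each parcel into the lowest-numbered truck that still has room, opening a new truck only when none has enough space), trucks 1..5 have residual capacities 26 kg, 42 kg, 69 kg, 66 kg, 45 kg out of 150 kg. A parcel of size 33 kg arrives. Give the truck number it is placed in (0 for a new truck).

2

Trucks with room: truck 2 (42 kg), truck 3 (69 kg), truck 4 (66 kg), truck 5 (45 kg).
The first with room is truck 2.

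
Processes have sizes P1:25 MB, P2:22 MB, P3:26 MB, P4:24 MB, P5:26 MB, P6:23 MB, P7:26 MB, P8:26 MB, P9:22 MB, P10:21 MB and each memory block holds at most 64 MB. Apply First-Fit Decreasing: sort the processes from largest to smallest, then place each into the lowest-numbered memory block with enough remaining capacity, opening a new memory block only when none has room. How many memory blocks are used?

Sorted descending: 26, 26, 26, 26, 25, 24, 23, 22, 22, 21.
memory block 1: place 26 MB, 38 MB left
memory block 1: place 26 MB, 12 MB left
memory block 2: place 26 MB, 38 MB left
memory block 2: place 26 MB, 12 MB left
memory block 3: place 25 MB, 39 MB left
memory block 3: place 24 MB, 15 MB left
memory block 4: place 23 MB, 41 MB left
memory block 4: place 22 MB, 19 MB left
memory block 5: place 22 MB, 42 MB left
memory block 5: place 21 MB, 21 MB left

5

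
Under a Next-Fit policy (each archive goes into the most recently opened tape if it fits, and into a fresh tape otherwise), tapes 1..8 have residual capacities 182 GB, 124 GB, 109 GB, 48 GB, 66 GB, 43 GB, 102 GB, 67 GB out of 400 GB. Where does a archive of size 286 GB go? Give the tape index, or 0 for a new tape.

Next-Fit only looks at tape 8, which has 67 GB free.
286 GB does not fit, so a new tape is opened.

0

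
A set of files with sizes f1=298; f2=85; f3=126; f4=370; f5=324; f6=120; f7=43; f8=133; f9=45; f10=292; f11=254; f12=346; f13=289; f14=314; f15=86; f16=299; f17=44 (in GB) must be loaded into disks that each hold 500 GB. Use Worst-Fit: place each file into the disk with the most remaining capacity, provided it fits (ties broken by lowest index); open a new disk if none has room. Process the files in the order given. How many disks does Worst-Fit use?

f1 (298 GB) → disk 1 (remaining 202 GB)
f2 (85 GB) → disk 1 (remaining 117 GB)
f3 (126 GB) → disk 2 (remaining 374 GB)
f4 (370 GB) → disk 2 (remaining 4 GB)
f5 (324 GB) → disk 3 (remaining 176 GB)
f6 (120 GB) → disk 3 (remaining 56 GB)
f7 (43 GB) → disk 1 (remaining 74 GB)
f8 (133 GB) → disk 4 (remaining 367 GB)
f9 (45 GB) → disk 4 (remaining 322 GB)
f10 (292 GB) → disk 4 (remaining 30 GB)
f11 (254 GB) → disk 5 (remaining 246 GB)
f12 (346 GB) → disk 6 (remaining 154 GB)
f13 (289 GB) → disk 7 (remaining 211 GB)
f14 (314 GB) → disk 8 (remaining 186 GB)
f15 (86 GB) → disk 5 (remaining 160 GB)
f16 (299 GB) → disk 9 (remaining 201 GB)
f17 (44 GB) → disk 7 (remaining 167 GB)

9 disks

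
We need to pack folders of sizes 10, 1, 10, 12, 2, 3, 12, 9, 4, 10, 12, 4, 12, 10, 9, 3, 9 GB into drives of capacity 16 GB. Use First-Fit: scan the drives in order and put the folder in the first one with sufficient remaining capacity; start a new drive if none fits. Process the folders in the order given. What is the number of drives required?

11 drives

10 GB → drive 1 (remaining 6 GB)
1 GB → drive 1 (remaining 5 GB)
10 GB → drive 2 (remaining 6 GB)
12 GB → drive 3 (remaining 4 GB)
2 GB → drive 1 (remaining 3 GB)
3 GB → drive 1 (remaining 0 GB)
12 GB → drive 4 (remaining 4 GB)
9 GB → drive 5 (remaining 7 GB)
4 GB → drive 2 (remaining 2 GB)
10 GB → drive 6 (remaining 6 GB)
12 GB → drive 7 (remaining 4 GB)
4 GB → drive 3 (remaining 0 GB)
12 GB → drive 8 (remaining 4 GB)
10 GB → drive 9 (remaining 6 GB)
9 GB → drive 10 (remaining 7 GB)
3 GB → drive 4 (remaining 1 GB)
9 GB → drive 11 (remaining 7 GB)
Final drives: [10,1,2,3] [10,4] [12,4] [12,3] [9] [10] [12] [12] [10] [9] [9].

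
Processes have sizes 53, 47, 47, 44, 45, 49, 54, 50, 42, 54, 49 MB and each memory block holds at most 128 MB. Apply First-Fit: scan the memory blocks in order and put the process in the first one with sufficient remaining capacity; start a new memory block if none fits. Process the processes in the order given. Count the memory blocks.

memory block 1: place 53 MB, 75 MB left
memory block 1: place 47 MB, 28 MB left
memory block 2: place 47 MB, 81 MB left
memory block 2: place 44 MB, 37 MB left
memory block 3: place 45 MB, 83 MB left
memory block 3: place 49 MB, 34 MB left
memory block 4: place 54 MB, 74 MB left
memory block 4: place 50 MB, 24 MB left
memory block 5: place 42 MB, 86 MB left
memory block 5: place 54 MB, 32 MB left
memory block 6: place 49 MB, 79 MB left
Final memory blocks: [53,47] [47,44] [45,49] [54,50] [42,54] [49].

6 memory blocks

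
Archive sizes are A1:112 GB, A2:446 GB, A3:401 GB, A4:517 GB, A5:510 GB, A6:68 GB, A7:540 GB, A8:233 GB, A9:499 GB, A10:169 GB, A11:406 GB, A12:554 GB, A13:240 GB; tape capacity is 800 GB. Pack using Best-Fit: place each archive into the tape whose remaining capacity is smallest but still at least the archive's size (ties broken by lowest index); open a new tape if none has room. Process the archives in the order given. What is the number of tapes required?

8 tapes

Put A1 (112 GB) in tape 1; 688 GB remain.
Put A2 (446 GB) in tape 1; 242 GB remain.
Put A3 (401 GB) in tape 2; 399 GB remain.
Put A4 (517 GB) in tape 3; 283 GB remain.
Put A5 (510 GB) in tape 4; 290 GB remain.
Put A6 (68 GB) in tape 1; 174 GB remain.
Put A7 (540 GB) in tape 5; 260 GB remain.
Put A8 (233 GB) in tape 5; 27 GB remain.
Put A9 (499 GB) in tape 6; 301 GB remain.
Put A10 (169 GB) in tape 1; 5 GB remain.
Put A11 (406 GB) in tape 7; 394 GB remain.
Put A12 (554 GB) in tape 8; 246 GB remain.
Put A13 (240 GB) in tape 8; 6 GB remain.
Final tapes: [112,446,68,169] [401] [517] [510] [540,233] [499] [406] [554,240].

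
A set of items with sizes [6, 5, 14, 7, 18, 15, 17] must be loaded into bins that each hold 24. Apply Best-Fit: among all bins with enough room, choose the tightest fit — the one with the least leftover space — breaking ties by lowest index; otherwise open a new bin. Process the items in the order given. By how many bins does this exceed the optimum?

1

Best-Fit: [6,5] [14,7] [18] [15] [17] → 5 bins.
Total size 82; any packing needs at least ⌈82/24⌉ = 4 bins.
An optimal packing achieves that bound: [18,6] [17,7] [15,5] [14] → 4 bins.
Excess: 5 − 4 = 1.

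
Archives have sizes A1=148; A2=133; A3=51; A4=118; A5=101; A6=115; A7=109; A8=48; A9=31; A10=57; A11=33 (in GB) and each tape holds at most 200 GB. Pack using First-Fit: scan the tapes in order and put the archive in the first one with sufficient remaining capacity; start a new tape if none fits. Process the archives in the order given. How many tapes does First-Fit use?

6 tapes

A1 (148 GB) → tape 1 (remaining 52 GB)
A2 (133 GB) → tape 2 (remaining 67 GB)
A3 (51 GB) → tape 1 (remaining 1 GB)
A4 (118 GB) → tape 3 (remaining 82 GB)
A5 (101 GB) → tape 4 (remaining 99 GB)
A6 (115 GB) → tape 5 (remaining 85 GB)
A7 (109 GB) → tape 6 (remaining 91 GB)
A8 (48 GB) → tape 2 (remaining 19 GB)
A9 (31 GB) → tape 3 (remaining 51 GB)
A10 (57 GB) → tape 4 (remaining 42 GB)
A11 (33 GB) → tape 3 (remaining 18 GB)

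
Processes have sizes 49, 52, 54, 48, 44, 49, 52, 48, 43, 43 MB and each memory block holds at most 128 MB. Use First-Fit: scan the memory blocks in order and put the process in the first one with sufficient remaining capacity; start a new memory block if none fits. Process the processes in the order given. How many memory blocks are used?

Put 49 MB in memory block 1; 79 MB remain.
Put 52 MB in memory block 1; 27 MB remain.
Put 54 MB in memory block 2; 74 MB remain.
Put 48 MB in memory block 2; 26 MB remain.
Put 44 MB in memory block 3; 84 MB remain.
Put 49 MB in memory block 3; 35 MB remain.
Put 52 MB in memory block 4; 76 MB remain.
Put 48 MB in memory block 4; 28 MB remain.
Put 43 MB in memory block 5; 85 MB remain.
Put 43 MB in memory block 5; 42 MB remain.
Final memory blocks: [49,52] [54,48] [44,49] [52,48] [43,43].

5 memory blocks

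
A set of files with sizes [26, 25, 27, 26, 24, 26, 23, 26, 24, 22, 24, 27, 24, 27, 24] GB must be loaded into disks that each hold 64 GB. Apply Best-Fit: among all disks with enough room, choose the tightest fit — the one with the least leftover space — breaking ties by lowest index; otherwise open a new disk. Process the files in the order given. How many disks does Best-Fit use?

26 GB → disk 1 (remaining 38 GB)
25 GB → disk 1 (remaining 13 GB)
27 GB → disk 2 (remaining 37 GB)
26 GB → disk 2 (remaining 11 GB)
24 GB → disk 3 (remaining 40 GB)
26 GB → disk 3 (remaining 14 GB)
23 GB → disk 4 (remaining 41 GB)
26 GB → disk 4 (remaining 15 GB)
24 GB → disk 5 (remaining 40 GB)
22 GB → disk 5 (remaining 18 GB)
24 GB → disk 6 (remaining 40 GB)
27 GB → disk 6 (remaining 13 GB)
24 GB → disk 7 (remaining 40 GB)
27 GB → disk 7 (remaining 13 GB)
24 GB → disk 8 (remaining 40 GB)
Final disks: [26,25] [27,26] [24,26] [23,26] [24,22] [24,27] [24,27] [24].

8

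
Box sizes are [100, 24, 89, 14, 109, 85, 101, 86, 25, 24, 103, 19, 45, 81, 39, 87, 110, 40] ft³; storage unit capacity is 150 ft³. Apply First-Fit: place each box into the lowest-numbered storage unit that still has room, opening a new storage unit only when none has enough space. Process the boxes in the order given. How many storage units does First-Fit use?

10

100 ft³ → storage unit 1 (remaining 50 ft³)
24 ft³ → storage unit 1 (remaining 26 ft³)
89 ft³ → storage unit 2 (remaining 61 ft³)
14 ft³ → storage unit 1 (remaining 12 ft³)
109 ft³ → storage unit 3 (remaining 41 ft³)
85 ft³ → storage unit 4 (remaining 65 ft³)
101 ft³ → storage unit 5 (remaining 49 ft³)
86 ft³ → storage unit 6 (remaining 64 ft³)
25 ft³ → storage unit 2 (remaining 36 ft³)
24 ft³ → storage unit 2 (remaining 12 ft³)
103 ft³ → storage unit 7 (remaining 47 ft³)
19 ft³ → storage unit 3 (remaining 22 ft³)
45 ft³ → storage unit 4 (remaining 20 ft³)
81 ft³ → storage unit 8 (remaining 69 ft³)
39 ft³ → storage unit 5 (remaining 10 ft³)
87 ft³ → storage unit 9 (remaining 63 ft³)
110 ft³ → storage unit 10 (remaining 40 ft³)
40 ft³ → storage unit 6 (remaining 24 ft³)
Final storage units: [100,24,14] [89,25,24] [109,19] [85,45] [101,39] [86,40] [103] [81] [87] [110].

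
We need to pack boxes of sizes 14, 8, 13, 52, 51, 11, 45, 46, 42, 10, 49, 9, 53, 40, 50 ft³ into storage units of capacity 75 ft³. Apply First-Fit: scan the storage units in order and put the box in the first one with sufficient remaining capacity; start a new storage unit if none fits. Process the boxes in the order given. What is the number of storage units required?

14 ft³ → storage unit 1 (remaining 61 ft³)
8 ft³ → storage unit 1 (remaining 53 ft³)
13 ft³ → storage unit 1 (remaining 40 ft³)
52 ft³ → storage unit 2 (remaining 23 ft³)
51 ft³ → storage unit 3 (remaining 24 ft³)
11 ft³ → storage unit 1 (remaining 29 ft³)
45 ft³ → storage unit 4 (remaining 30 ft³)
46 ft³ → storage unit 5 (remaining 29 ft³)
42 ft³ → storage unit 6 (remaining 33 ft³)
10 ft³ → storage unit 1 (remaining 19 ft³)
49 ft³ → storage unit 7 (remaining 26 ft³)
9 ft³ → storage unit 1 (remaining 10 ft³)
53 ft³ → storage unit 8 (remaining 22 ft³)
40 ft³ → storage unit 9 (remaining 35 ft³)
50 ft³ → storage unit 10 (remaining 25 ft³)
Final storage units: [14,8,13,11,10,9] [52] [51] [45] [46] [42] [49] [53] [40] [50].

10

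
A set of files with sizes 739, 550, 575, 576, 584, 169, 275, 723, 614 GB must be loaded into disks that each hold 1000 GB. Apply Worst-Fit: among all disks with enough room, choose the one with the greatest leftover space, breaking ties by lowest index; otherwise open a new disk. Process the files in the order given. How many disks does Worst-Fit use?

7

Put 739 GB in disk 1; 261 GB remain.
Put 550 GB in disk 2; 450 GB remain.
Put 575 GB in disk 3; 425 GB remain.
Put 576 GB in disk 4; 424 GB remain.
Put 584 GB in disk 5; 416 GB remain.
Put 169 GB in disk 2; 281 GB remain.
Put 275 GB in disk 3; 150 GB remain.
Put 723 GB in disk 6; 277 GB remain.
Put 614 GB in disk 7; 386 GB remain.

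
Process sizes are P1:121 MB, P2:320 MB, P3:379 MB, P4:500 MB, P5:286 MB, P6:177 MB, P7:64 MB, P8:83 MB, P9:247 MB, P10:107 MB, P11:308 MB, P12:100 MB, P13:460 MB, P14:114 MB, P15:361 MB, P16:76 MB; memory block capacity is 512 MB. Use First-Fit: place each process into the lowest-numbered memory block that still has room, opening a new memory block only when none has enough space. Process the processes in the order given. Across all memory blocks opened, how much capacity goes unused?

Put P1 (121 MB) in memory block 1; 391 MB remain.
Put P2 (320 MB) in memory block 1; 71 MB remain.
Put P3 (379 MB) in memory block 2; 133 MB remain.
Put P4 (500 MB) in memory block 3; 12 MB remain.
Put P5 (286 MB) in memory block 4; 226 MB remain.
Put P6 (177 MB) in memory block 4; 49 MB remain.
Put P7 (64 MB) in memory block 1; 7 MB remain.
Put P8 (83 MB) in memory block 2; 50 MB remain.
Put P9 (247 MB) in memory block 5; 265 MB remain.
Put P10 (107 MB) in memory block 5; 158 MB remain.
Put P11 (308 MB) in memory block 6; 204 MB remain.
Put P12 (100 MB) in memory block 5; 58 MB remain.
Put P13 (460 MB) in memory block 7; 52 MB remain.
Put P14 (114 MB) in memory block 6; 90 MB remain.
Put P15 (361 MB) in memory block 8; 151 MB remain.
Put P16 (76 MB) in memory block 6; 14 MB remain.
8 memory blocks × 512 MB = 4096 MB; used 3703 MB; unused 393 MB.

393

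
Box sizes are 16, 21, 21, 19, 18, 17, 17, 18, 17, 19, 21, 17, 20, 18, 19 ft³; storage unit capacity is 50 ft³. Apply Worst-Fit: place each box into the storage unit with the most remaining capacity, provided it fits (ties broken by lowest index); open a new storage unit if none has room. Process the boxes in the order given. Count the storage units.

8

storage unit 1: place 16 ft³, 34 ft³ left
storage unit 1: place 21 ft³, 13 ft³ left
storage unit 2: place 21 ft³, 29 ft³ left
storage unit 2: place 19 ft³, 10 ft³ left
storage unit 3: place 18 ft³, 32 ft³ left
storage unit 3: place 17 ft³, 15 ft³ left
storage unit 4: place 17 ft³, 33 ft³ left
storage unit 4: place 18 ft³, 15 ft³ left
storage unit 5: place 17 ft³, 33 ft³ left
storage unit 5: place 19 ft³, 14 ft³ left
storage unit 6: place 21 ft³, 29 ft³ left
storage unit 6: place 17 ft³, 12 ft³ left
storage unit 7: place 20 ft³, 30 ft³ left
storage unit 7: place 18 ft³, 12 ft³ left
storage unit 8: place 19 ft³, 31 ft³ left
Final storage units: [16,21] [21,19] [18,17] [17,18] [17,19] [21,17] [20,18] [19].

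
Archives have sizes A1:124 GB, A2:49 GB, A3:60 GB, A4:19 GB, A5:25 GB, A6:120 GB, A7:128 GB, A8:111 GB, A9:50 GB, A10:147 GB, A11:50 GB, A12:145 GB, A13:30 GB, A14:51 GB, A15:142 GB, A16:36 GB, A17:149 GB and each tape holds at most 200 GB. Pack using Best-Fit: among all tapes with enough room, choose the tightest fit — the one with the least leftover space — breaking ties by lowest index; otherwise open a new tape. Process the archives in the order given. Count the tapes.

tape 1: place A1 (124 GB), 76 GB left
tape 1: place A2 (49 GB), 27 GB left
tape 2: place A3 (60 GB), 140 GB left
tape 1: place A4 (19 GB), 8 GB left
tape 2: place A5 (25 GB), 115 GB left
tape 3: place A6 (120 GB), 80 GB left
tape 4: place A7 (128 GB), 72 GB left
tape 2: place A8 (111 GB), 4 GB left
tape 4: place A9 (50 GB), 22 GB left
tape 5: place A10 (147 GB), 53 GB left
tape 5: place A11 (50 GB), 3 GB left
tape 6: place A12 (145 GB), 55 GB left
tape 6: place A13 (30 GB), 25 GB left
tape 3: place A14 (51 GB), 29 GB left
tape 7: place A15 (142 GB), 58 GB left
tape 7: place A16 (36 GB), 22 GB left
tape 8: place A17 (149 GB), 51 GB left
Final tapes: [124,49,19] [60,25,111] [120,51] [128,50] [147,50] [145,30] [142,36] [149].

8 tapes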